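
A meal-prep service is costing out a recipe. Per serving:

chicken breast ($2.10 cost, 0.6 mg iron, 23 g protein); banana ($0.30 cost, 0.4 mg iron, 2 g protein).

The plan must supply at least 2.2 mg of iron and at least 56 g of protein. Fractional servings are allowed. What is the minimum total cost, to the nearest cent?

A basic optimal solution has at most two foods positive. Try each food alone and each pair with both targets met exactly.
chicken breast only: max(2.2/0.6, 56/23) = 3.667 servings → $7.70.
banana only: max(2.2/0.4, 56/2) = 28 servings → $8.40.
chicken breast + banana with both tight: 2.25 servings and 2.125 servings → $5.36.
So the least-cost plan costs $5.36.

$5.36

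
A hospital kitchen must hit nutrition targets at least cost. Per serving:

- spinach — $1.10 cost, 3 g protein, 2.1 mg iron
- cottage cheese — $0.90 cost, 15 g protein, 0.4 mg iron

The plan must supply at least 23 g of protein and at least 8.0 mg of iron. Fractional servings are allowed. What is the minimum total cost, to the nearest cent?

$4.74

This is a tiny linear program; its minimum lies at a vertex of the feasible set. List the vertices and price them.
spinach only: max(23/3, 8.0/2.1) = 7.667 servings → $8.43.
cottage cheese only: max(23/15, 8.0/0.4) = 20 servings → $18.00.
spinach + cottage cheese with both tight: 3.657 servings and 0.802 servings → $4.74.
Cheapest feasible corner: $4.74.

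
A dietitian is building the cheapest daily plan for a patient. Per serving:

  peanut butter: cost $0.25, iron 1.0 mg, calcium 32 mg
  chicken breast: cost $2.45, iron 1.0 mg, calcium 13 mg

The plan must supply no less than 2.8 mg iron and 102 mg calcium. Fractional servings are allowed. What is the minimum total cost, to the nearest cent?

$0.80

Compare the cost at each extreme point of the feasible region.
peanut butter only: max(2.8/1.0, 102/32) = 3.188 servings → $0.80.
chicken breast only: max(2.8/1.0, 102/13) = 7.846 servings → $19.22.
peanut butter + chicken breast: the both-tight solution has a negative serving — not a feasible corner.
So the least-cost plan costs $0.80.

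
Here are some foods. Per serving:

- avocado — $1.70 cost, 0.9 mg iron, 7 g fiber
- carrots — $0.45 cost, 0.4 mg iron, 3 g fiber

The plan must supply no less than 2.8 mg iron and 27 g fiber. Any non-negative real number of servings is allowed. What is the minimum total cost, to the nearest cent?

The cheapest plan sits at a corner of the feasible region — with two constraints it uses at most two foods.
avocado only: max(2.8/0.9, 27/7) = 3.857 servings → $6.56.
carrots only: max(2.8/0.4, 27/3) = 9 servings → $4.05.
avocado + carrots with both targets exact would need a negative amount; discard.
Cheapest feasible corner: $4.05.

$4.05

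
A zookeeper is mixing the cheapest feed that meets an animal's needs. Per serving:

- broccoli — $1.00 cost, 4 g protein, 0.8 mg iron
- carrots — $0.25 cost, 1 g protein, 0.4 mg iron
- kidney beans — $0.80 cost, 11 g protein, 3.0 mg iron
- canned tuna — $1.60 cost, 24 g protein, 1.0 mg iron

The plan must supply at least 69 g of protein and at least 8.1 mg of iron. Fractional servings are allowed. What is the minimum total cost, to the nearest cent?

$4.74

broccoli only: max(69/4, 8.1/0.8) = 17.25 servings → $17.25.
carrots only: max(69/1, 8.1/0.4) = 69 servings → $17.25.
kidney beans only: max(69/11, 8.1/3.0) = 6.273 servings → $5.02.
canned tuna only: max(69/24, 8.1/1.0) = 8.1 servings → $12.96.
broccoli + carrots: intersection lies outside the first quadrant.
broccoli + kidney beans: the both-tight solution has a negative serving — not a feasible corner.
broccoli + canned tuna with both tight: 8.25 servings and 1.5 servings → $10.65.
carrots + kidney beans with both targets exact would need a negative amount; discard.
carrots + canned tuna with both tight: 14.58 servings and 2.267 servings → $7.27.
kidney beans + canned tuna with both tight: 2.056 servings and 1.933 servings → $4.74.
Cheapest feasible corner: $4.74.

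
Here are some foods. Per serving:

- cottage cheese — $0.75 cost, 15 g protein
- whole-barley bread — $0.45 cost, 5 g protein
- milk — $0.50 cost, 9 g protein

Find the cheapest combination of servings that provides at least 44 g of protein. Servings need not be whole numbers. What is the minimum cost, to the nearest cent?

Cost per g of protein: cottage cheese $0.0500, milk $0.0556, whole-barley bread $0.0900.
With no serving limits, use only cottage cheese: 44 g / 15 g = 2.933 servings × $0.75 = $2.20.

$2.20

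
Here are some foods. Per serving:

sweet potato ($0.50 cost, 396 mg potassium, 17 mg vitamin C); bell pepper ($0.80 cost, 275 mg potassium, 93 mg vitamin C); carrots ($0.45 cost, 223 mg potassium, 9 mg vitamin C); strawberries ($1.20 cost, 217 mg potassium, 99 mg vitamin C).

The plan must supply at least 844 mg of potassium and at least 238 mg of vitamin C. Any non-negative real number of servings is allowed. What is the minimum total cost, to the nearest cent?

$2.19

With two linear requirements the optimum uses one or two foods; enumerate the corners.
sweet potato only: max(844/396, 238/17) = 14 servings → $7.00.
bell pepper only: max(844/275, 238/93) = 3.069 servings → $2.46.
carrots only: max(844/223, 238/9) = 26.44 servings → $11.90.
strawberries only: max(844/217, 238/99) = 3.889 servings → $4.67.
sweet potato + bell pepper with both tight: 0.4056 servings and 2.485 servings → $2.19.
sweet potato + carrots: the both-tight solution has a negative serving — not a feasible corner.
sweet potato + strawberries with both tight: 0.8985 servings and 2.25 servings → $3.15.
bell pepper + carrots with both tight: 2.49 servings and 0.7141 servings → $2.31.
bell pepper + strawberries with both targets exact would need a negative amount; discard.
carrots + strawberries with both tight: 1.586 servings and 2.26 servings → $3.43.
Cheapest feasible corner: $2.19.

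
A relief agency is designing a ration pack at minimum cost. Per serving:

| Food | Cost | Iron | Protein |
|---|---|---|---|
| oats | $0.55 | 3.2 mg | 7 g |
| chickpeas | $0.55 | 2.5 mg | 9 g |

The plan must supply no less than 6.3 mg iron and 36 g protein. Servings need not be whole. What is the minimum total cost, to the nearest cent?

With two linear requirements the optimum uses one or two foods; enumerate the corners.
oats only: max(6.3/3.2, 36/7) = 5.143 servings → $2.83.
chickpeas only: max(6.3/2.5, 36/9) = 4 servings → $2.20.
oats + chickpeas: intersection lies outside the first quadrant.
Cheapest feasible corner: $2.20.

$2.20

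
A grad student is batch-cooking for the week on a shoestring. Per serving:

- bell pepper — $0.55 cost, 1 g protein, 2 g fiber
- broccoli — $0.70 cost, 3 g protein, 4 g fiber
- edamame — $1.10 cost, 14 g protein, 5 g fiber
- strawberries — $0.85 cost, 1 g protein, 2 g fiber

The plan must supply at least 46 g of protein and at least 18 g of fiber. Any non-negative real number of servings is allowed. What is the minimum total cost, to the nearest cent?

Minimising a linear cost over {protein ≥ 46, fiber ≥ 18, servings ≥ 0} — the optimum is at a vertex, using one or two foods.
bell pepper only: max(46/1, 18/2) = 46 servings → $25.30.
broccoli only: max(46/3, 18/4) = 15.33 servings → $10.73.
edamame only: max(46/14, 18/5) = 3.6 servings → $3.96.
strawberries only: max(46/1, 18/2) = 46 servings → $39.10.
bell pepper + broccoli: the both-tight solution has a negative serving — not a feasible corner.
bell pepper + edamame with both tight: 0.9565 servings and 3.217 servings → $4.07.
bell pepper + strawberries (both tight): parallel constraints — no distinct corner.
broccoli + edamame with both tight: 0.5366 servings and 3.171 servings → $3.86.
broccoli + strawberries: intersection lies outside the first quadrant.
edamame + strawberries with both tight: 3.217 servings and 0.9565 servings → $4.35.
Cheapest feasible corner: $3.86.

$3.86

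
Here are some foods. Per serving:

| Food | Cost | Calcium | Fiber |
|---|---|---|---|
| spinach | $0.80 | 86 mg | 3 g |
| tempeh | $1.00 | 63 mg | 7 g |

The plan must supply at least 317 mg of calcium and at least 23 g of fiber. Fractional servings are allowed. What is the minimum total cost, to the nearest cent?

$3.98

At the optimum either one food covers both requirements or two foods hit both targets exactly; no other combination can be cheaper.
spinach only: max(317/86, 23/3) = 7.667 servings → $6.13.
tempeh only: max(317/63, 23/7) = 5.032 servings → $5.03.
spinach + tempeh with both tight: 1.864 servings and 2.487 servings → $3.98.
The minimum over all feasible corners is $3.98.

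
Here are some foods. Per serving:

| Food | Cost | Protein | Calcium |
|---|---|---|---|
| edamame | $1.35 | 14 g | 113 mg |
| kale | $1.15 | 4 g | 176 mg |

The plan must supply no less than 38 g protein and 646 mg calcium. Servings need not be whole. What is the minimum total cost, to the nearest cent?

This is a tiny linear program; its minimum lies at a vertex of the feasible set. List the vertices and price them.
edamame only: max(38/14, 646/113) = 5.717 servings → $7.72.
kale only: max(38/4, 646/176) = 9.5 servings → $10.93.
edamame + kale with both tight: 2.04 servings and 2.361 servings → $5.47.
So the least-cost plan costs $5.47.

$5.47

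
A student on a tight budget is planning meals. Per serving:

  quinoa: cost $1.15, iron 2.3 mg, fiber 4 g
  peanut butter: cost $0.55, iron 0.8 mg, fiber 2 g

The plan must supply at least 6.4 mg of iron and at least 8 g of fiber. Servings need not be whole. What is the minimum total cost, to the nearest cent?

The cheapest plan sits at a corner of the feasible region — with two constraints it uses at most two foods.
quinoa only: max(6.4/2.3, 8/4) = 2.783 servings → $3.20.
peanut butter only: max(6.4/0.8, 8/2) = 8 servings → $4.40.
quinoa + peanut butter with both targets exact would need a negative amount; discard.
So the least-cost plan costs $3.20.

$3.20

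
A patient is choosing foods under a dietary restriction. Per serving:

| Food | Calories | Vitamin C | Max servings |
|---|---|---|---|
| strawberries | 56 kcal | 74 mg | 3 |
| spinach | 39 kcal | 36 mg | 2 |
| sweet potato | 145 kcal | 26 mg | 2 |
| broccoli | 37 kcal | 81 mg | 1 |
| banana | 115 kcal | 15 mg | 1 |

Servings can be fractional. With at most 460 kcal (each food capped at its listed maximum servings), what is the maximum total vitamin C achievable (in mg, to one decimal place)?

406.7 mg

Vitamin C per kcal: broccoli 2.189, strawberries 1.321, spinach 0.9231, sweet potato 0.1793, banana 0.1304.
Take 1 serving of broccoli: uses 37 kcal, +81.0 mg vitamin C (running total 81.0 mg).
Take 3 servings of strawberries: uses 168 kcal, +222.0 mg vitamin C (running total 303.0 mg).
Take 2 servings of spinach: uses 78 kcal, +72.0 mg vitamin C (running total 375.0 mg).
Take 1.221 servings of sweet potato: uses 177 kcal, +31.7 mg vitamin C (running total 406.7 mg).
Filling greedily by vitamin C-per-kcal is optimal for one linear limit, giving 406.7 mg.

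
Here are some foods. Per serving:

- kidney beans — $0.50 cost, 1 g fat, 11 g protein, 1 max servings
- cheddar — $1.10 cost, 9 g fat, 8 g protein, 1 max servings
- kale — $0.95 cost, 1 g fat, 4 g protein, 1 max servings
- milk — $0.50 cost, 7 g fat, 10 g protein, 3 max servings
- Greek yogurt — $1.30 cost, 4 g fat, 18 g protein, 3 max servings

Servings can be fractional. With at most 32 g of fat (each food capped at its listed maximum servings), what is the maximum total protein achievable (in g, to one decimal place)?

94.7 g

Protein per g fat: kidney beans 11, Greek yogurt 4.5, kale 4, milk 1.429, cheddar 0.8889.
Take 1 serving of kidney beans: uses 1 g fat, +11.0 g protein (running total 11.0 g).
Take 3 servings of Greek yogurt: uses 12 g fat, +54.0 g protein (running total 65.0 g).
Take 1 serving of kale: uses 1 g fat, +4.0 g protein (running total 69.0 g).
Take 2.571 servings of milk: uses 18 g fat, +25.7 g protein (running total 94.7 g).
Greedy by best ratio exhausts the fat allowance optimally: 94.7 g.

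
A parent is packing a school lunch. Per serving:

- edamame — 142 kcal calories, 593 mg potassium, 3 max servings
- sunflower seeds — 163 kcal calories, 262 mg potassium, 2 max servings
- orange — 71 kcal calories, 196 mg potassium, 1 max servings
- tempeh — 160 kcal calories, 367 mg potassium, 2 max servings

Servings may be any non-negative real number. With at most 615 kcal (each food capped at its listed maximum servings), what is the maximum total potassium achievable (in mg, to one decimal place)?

2245.7 mg

Potassium per kcal: edamame 4.176, orange 2.761, tempeh 2.294, sunflower seeds 1.607.
Take 3 servings of edamame: uses 426 kcal, +1779.0 mg potassium (running total 1779.0 mg).
Take 1 serving of orange: uses 71 kcal, +196.0 mg potassium (running total 1975.0 mg).
Take 0.7375 servings of tempeh: uses 118 kcal, +270.7 mg potassium (running total 2245.7 mg).
Greedy by best ratio exhausts the calories allowance optimally: 2245.7 mg.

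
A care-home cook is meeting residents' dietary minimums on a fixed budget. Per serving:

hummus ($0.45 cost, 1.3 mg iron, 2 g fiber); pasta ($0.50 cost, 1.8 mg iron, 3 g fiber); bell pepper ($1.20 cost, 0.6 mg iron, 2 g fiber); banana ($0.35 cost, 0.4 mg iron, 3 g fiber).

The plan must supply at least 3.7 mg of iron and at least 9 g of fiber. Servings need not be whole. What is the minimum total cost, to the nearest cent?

A basic optimal solution has at most two foods positive. Try each food alone and each pair with both targets met exactly.
hummus only: max(3.7/1.3, 9/2) = 4.5 servings → $2.02.
pasta only: max(3.7/1.8, 9/3) = 3 servings → $1.50.
bell pepper only: max(3.7/0.6, 9/2) = 6.167 servings → $7.40.
banana only: max(3.7/0.4, 9/3) = 9.25 servings → $3.24.
hummus + pasta: intersection lies outside the first quadrant.
hummus + bell pepper with both tight: 1.429 servings and 3.071 servings → $4.33.
hummus + banana with both tight: 2.419 servings and 1.387 servings → $1.57.
pasta + bell pepper with both tight: 1.111 servings and 2.833 servings → $3.96.
pasta + banana with both tight: 1.786 servings and 1.214 servings → $1.32.
bell pepper + banana with both targets exact would need a negative amount; discard.
Cheapest feasible corner: $1.32.

$1.32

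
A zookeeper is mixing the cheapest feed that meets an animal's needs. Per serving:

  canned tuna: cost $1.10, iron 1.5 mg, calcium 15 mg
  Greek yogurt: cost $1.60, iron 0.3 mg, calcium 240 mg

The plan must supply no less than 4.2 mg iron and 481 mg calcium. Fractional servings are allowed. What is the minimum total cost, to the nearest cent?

canned tuna only: max(4.2/1.5, 481/15) = 32.07 servings → $35.27.
Greek yogurt only: max(4.2/0.3, 481/240) = 14 servings → $22.40.
canned tuna + Greek yogurt with both tight: 2.43 servings and 1.852 servings → $5.64.
The minimum over all feasible corners is $5.64.

$5.64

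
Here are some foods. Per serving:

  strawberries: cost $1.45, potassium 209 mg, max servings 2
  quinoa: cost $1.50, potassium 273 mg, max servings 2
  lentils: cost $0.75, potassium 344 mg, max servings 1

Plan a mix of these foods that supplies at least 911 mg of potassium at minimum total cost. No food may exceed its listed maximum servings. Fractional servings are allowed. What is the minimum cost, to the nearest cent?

Cost per mg of potassium: lentils $0.0022, quinoa $0.0055, strawberries $0.0069.
Take 1 serving of lentils: +344.0 mg potassium for $0.75 (total $0.75, still need 567.0 mg).
Take 2 servings of quinoa: +546.0 mg potassium for $3.00 (total $3.75, still need 21.0 mg).
Take 0.1005 servings of strawberries: +21.0 mg potassium for $0.15 (total $3.90, still need 0.0 mg).
Greedy by cheapest-per-mg is optimal for a single linear constraint, so the minimum cost is $3.90.

$3.90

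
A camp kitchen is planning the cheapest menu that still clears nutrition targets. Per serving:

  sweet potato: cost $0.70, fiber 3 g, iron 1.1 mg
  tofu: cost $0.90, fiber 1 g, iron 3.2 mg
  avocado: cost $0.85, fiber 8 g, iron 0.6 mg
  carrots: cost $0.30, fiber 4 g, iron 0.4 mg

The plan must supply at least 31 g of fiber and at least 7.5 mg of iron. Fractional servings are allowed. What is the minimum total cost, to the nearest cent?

Compare the cost at each extreme point of the feasible region.
sweet potato only: max(31/3, 7.5/1.1) = 10.33 servings → $7.23.
tofu only: max(31/1, 7.5/3.2) = 31 servings → $27.90.
avocado only: max(31/8, 7.5/0.6) = 12.5 servings → $10.62.
carrots only: max(31/4, 7.5/0.4) = 18.75 servings → $5.62.
sweet potato + tofu: the both-tight solution has a negative serving — not a feasible corner.
sweet potato + avocado with both tight: 5.914 servings and 1.657 servings → $5.55.
sweet potato + carrots with both tight: 5.5 servings and 3.625 servings → $4.94.
tofu + avocado with both tight: 1.656 servings and 3.668 servings → $4.61.
tofu + carrots with both tight: 1.419 servings and 7.395 servings → $3.50.
avocado + carrots: the both-tight solution has a negative serving — not a feasible corner.
Cheapest feasible corner: $3.50.

$3.50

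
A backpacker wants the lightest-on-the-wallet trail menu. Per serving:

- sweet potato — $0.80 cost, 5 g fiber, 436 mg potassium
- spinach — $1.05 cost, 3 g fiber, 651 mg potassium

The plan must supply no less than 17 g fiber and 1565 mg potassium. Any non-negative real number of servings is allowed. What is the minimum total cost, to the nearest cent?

$2.84

Two binding constraints pin down two serving amounts, so the optimal mix uses at most two foods. The candidates are each food alone (scaled to the tighter of fiber/potassium) and each pair with both constraints tight.
sweet potato only: max(17/5, 1565/436) = 3.589 servings → $2.87.
spinach only: max(17/3, 1565/651) = 5.667 servings → $5.95.
sweet potato + spinach with both tight: 3.273 servings and 0.2121 servings → $2.84.
Cheapest feasible corner: $2.84.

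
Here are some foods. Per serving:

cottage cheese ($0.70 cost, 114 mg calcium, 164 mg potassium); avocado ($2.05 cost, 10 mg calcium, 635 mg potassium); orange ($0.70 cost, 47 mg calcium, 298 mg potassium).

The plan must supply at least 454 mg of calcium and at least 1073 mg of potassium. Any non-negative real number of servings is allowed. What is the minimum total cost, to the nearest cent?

With two linear requirements the optimum uses one or two foods; enumerate the corners.
cottage cheese only: max(454/114, 1073/164) = 6.543 servings → $4.58.
avocado only: max(454/10, 1073/635) = 45.4 servings → $93.07.
orange only: max(454/47, 1073/298) = 9.66 servings → $6.76.
cottage cheese + avocado with both tight: 3.923 servings and 0.6766 servings → $4.13.
cottage cheese + orange with both tight: 3.231 servings and 1.822 servings → $3.54.
avocado + orange: the both-tight solution has a negative serving — not a feasible corner.
Cheapest feasible corner: $3.54.

$3.54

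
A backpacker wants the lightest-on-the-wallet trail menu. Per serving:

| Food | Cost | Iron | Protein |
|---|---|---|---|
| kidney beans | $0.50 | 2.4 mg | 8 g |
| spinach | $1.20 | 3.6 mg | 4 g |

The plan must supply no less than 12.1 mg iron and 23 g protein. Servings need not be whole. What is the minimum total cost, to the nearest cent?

This is a tiny linear program; its minimum lies at a vertex of the feasible set. List the vertices and price them.
kidney beans only: max(12.1/2.4, 23/8) = 5.042 servings → $2.52.
spinach only: max(12.1/3.6, 23/4) = 5.75 servings → $6.90.
kidney beans + spinach with both tight: 1.792 servings and 2.167 servings → $3.50.
The minimum over all feasible corners is $2.52.

$2.52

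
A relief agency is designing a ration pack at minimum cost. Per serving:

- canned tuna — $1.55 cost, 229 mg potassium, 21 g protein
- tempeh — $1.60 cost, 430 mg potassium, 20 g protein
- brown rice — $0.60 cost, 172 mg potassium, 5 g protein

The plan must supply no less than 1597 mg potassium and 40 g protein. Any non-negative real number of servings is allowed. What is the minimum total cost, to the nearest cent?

$5.57

canned tuna only: max(1597/229, 40/21) = 6.974 servings → $10.81.
tempeh only: max(1597/430, 40/20) = 3.714 servings → $5.94.
brown rice only: max(1597/172, 40/5) = 9.285 servings → $5.57.
canned tuna + tempeh: the both-tight solution has a negative serving — not a feasible corner.
canned tuna + brown rice with both targets exact would need a negative amount; discard.
tempeh + brown rice with both targets exact would need a negative amount; discard.
The minimum over all feasible corners is $5.57.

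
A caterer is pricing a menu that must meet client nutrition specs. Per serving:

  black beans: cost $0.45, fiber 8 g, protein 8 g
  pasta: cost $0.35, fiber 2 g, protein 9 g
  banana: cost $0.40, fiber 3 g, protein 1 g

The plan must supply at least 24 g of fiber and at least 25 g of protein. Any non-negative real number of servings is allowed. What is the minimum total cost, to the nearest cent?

$1.38

Minimising a linear cost over {fiber ≥ 24, protein ≥ 25, servings ≥ 0} — the optimum is at a vertex, using one or two foods.
black beans only: max(24/8, 25/8) = 3.125 servings → $1.41.
pasta only: max(24/2, 25/9) = 12 servings → $4.20.
banana only: max(24/3, 25/1) = 25 servings → $10.00.
black beans + pasta with both tight: 2.964 servings and 0.1429 servings → $1.38.
black beans + banana with both targets exact would need a negative amount; discard.
pasta + banana with both tight: 2.04 servings and 6.64 servings → $3.37.
So the least-cost plan costs $1.38.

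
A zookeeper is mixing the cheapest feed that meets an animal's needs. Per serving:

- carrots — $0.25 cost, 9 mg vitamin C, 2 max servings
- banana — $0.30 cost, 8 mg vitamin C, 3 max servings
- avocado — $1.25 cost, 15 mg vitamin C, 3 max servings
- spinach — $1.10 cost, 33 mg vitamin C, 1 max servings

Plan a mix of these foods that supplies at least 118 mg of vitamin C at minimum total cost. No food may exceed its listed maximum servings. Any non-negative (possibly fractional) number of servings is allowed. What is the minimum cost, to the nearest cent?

Cost per mg of vitamin C: carrots $0.0278, spinach $0.0333, banana $0.0375, avocado $0.0833.
Take 2 servings of carrots: +18.0 mg vitamin C for $0.50 (total $0.50, still need 100.0 mg).
Take 1 serving of spinach: +33.0 mg vitamin C for $1.10 (total $1.60, still need 67.0 mg).
Take 3 servings of banana: +24.0 mg vitamin C for $0.90 (total $2.50, still need 43.0 mg).
Take 2.867 servings of avocado: +43.0 mg vitamin C for $3.58 (total $6.08, still need 0.0 mg).
Greedy by cheapest-per-mg is optimal for a single linear constraint, so the minimum cost is $6.08.

$6.08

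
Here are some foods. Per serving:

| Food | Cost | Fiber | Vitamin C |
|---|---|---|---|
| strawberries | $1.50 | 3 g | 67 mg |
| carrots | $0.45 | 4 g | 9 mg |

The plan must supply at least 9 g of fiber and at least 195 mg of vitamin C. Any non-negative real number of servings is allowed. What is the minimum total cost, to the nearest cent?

Two binding constraints pin down two serving amounts, so the optimal mix uses at most two foods. The candidates are each food alone (scaled to the tighter of fiber/vitamin C) and each pair with both constraints tight.
strawberries only: max(9/3, 195/67) = 3 servings → $4.50.
carrots only: max(9/4, 195/9) = 21.67 servings → $9.75.
strawberries + carrots with both tight: 2.9 servings and 0.07469 servings → $4.38.
So the least-cost plan costs $4.38.

$4.38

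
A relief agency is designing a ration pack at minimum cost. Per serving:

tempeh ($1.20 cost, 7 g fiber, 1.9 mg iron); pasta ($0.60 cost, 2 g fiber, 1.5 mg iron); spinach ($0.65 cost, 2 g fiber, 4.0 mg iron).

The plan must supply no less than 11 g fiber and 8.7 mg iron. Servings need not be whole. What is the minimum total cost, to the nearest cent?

$2.39

At the optimum either one food covers both requirements or two foods hit both targets exactly; no other combination can be cheaper.
tempeh only: max(11/7, 8.7/1.9) = 4.579 servings → $5.49.
pasta only: max(11/2, 8.7/1.5) = 5.8 servings → $3.48.
spinach only: max(11/2, 8.7/4.0) = 5.5 servings → $3.58.
tempeh + pasta: intersection lies outside the first quadrant.
tempeh + spinach with both tight: 1.099 servings and 1.653 servings → $2.39.
pasta + spinach with both tight: 5.32 servings and 0.18 servings → $3.31.
The minimum over all feasible corners is $2.39.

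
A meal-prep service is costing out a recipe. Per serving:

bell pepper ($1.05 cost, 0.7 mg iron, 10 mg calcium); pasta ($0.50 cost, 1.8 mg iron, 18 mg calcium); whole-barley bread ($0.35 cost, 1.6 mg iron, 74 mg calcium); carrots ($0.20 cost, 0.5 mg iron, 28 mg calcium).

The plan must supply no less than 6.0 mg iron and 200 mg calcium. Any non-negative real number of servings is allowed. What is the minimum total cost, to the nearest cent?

$1.31

The cheapest plan sits at a corner of the feasible region — with two constraints it uses at most two foods.
bell pepper only: max(6.0/0.7, 200/10) = 20 servings → $21.00.
pasta only: max(6.0/1.8, 200/18) = 11.11 servings → $5.56.
whole-barley bread only: max(6.0/1.6, 200/74) = 3.75 servings → $1.31.
carrots only: max(6.0/0.5, 200/28) = 12 servings → $2.40.
bell pepper + pasta: intersection lies outside the first quadrant.
bell pepper + whole-barley bread with both tight: 3.464 servings and 2.235 servings → $4.42.
bell pepper + carrots with both tight: 4.658 servings and 5.479 servings → $5.99.
pasta + whole-barley bread with both tight: 1.188 servings and 2.414 servings → $1.44.
pasta + carrots with both tight: 1.643 servings and 6.087 servings → $2.04.
whole-barley bread + carrots: intersection lies outside the first quadrant.
The minimum over all feasible corners is $1.31.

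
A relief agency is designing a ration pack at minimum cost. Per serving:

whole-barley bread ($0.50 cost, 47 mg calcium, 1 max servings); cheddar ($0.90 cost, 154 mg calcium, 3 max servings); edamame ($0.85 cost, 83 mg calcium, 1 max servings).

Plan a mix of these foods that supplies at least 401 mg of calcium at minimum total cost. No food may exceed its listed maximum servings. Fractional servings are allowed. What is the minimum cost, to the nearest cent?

Cost per mg of calcium: cheddar $0.0058, edamame $0.0102, whole-barley bread $0.0106.
Take 2.604 servings of cheddar: +401.0 mg calcium for $2.34 (total $2.34, still need 0.0 mg).
Greedy by cheapest-per-mg is optimal for a single linear constraint, so the minimum cost is $2.34.

$2.34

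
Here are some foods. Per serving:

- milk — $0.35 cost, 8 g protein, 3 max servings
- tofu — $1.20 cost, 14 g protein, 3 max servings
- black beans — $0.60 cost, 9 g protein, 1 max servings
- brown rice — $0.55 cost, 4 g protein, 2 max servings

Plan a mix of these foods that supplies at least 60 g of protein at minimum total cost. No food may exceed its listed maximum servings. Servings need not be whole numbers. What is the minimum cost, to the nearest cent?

$3.96

Cost per g of protein: milk $0.0437, black beans $0.0667, tofu $0.0857, brown rice $0.1375.
Take 3 servings of milk: +24.0 g protein for $1.05 (total $1.05, still need 36.0 g).
Take 1 serving of black beans: +9.0 g protein for $0.60 (total $1.65, still need 27.0 g).
Take 1.929 servings of tofu: +27.0 g protein for $2.31 (total $3.96, still need 0.0 g).
Filling from the cheapest source first is optimal under one linear minimum: $3.96.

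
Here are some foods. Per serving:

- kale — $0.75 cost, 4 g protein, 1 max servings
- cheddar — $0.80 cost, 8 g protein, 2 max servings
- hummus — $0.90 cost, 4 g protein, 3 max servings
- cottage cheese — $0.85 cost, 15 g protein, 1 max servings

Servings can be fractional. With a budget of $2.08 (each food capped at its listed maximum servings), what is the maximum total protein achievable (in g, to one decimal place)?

Protein per dollar: cottage cheese 17.65, cheddar 10, kale 5.333, hummus 4.444.
Take 1 serving of cottage cheese: spends $0.85, +15.0 g protein (running total 15.0 g).
Take 1.538 servings of cheddar: spends $1.23, +12.3 g protein (running total 27.3 g).
Greedy by best ratio exhausts the cost allowance optimally: 27.3 g.

27.3 g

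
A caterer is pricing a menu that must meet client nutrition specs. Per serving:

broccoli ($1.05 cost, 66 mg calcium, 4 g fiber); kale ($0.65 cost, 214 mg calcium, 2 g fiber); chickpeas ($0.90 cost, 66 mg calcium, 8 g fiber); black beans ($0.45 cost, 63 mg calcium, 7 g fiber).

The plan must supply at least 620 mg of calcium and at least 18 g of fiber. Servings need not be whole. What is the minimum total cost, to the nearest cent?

$2.38

For a min-cost LP with two ≥-constraints, a basic feasible solution has at most two positive variables.
broccoli only: max(620/66, 18/4) = 9.394 servings → $9.86.
kale only: max(620/214, 18/2) = 9 servings → $5.85.
chickpeas only: max(620/66, 18/8) = 9.394 servings → $8.45.
black beans only: max(620/63, 18/7) = 9.841 servings → $4.43.
broccoli + kale with both tight: 3.608 servings and 1.785 servings → $4.95.
broccoli + chickpeas: the both-tight solution has a negative serving — not a feasible corner.
broccoli + black beans: the both-tight solution has a negative serving — not a feasible corner.
kale + chickpeas with both tight: 2.387 servings and 1.653 servings → $3.04.
kale + black beans with both tight: 2.337 servings and 1.904 servings → $2.38.
chickpeas + black beans: the both-tight solution has a negative serving — not a feasible corner.
Cheapest feasible corner: $2.38.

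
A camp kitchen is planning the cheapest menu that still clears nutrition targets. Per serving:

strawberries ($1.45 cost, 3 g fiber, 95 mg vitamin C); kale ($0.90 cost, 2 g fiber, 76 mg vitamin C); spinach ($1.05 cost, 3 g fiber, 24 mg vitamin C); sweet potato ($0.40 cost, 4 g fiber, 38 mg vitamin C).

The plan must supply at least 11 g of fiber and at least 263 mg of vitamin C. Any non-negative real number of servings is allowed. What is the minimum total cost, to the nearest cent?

$2.77

At the optimum either one food covers both requirements or two foods hit both targets exactly; no other combination can be cheaper.
strawberries only: max(11/3, 263/95) = 3.667 servings → $5.32.
kale only: max(11/2, 263/76) = 5.5 servings → $4.95.
spinach only: max(11/3, 263/24) = 10.96 servings → $11.51.
sweet potato only: max(11/4, 263/38) = 6.921 servings → $2.77.
strawberries + kale: the both-tight solution has a negative serving — not a feasible corner.
strawberries + spinach with both tight: 2.465 servings and 1.202 servings → $4.84.
strawberries + sweet potato with both tight: 2.383 servings and 0.9624 servings → $3.84.
kale + spinach with both tight: 2.917 servings and 1.722 servings → $4.43.
kale + sweet potato with both tight: 2.781 servings and 1.36 servings → $3.05.
spinach + sweet potato with both targets exact would need a negative amount; discard.
So the least-cost plan costs $2.77.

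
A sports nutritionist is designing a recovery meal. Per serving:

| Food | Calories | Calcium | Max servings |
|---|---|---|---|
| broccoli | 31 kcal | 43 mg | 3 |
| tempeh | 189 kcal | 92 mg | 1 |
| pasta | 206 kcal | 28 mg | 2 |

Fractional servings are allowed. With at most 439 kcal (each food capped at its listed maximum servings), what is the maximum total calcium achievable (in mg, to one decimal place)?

242.3 mg

Calcium per kcal: broccoli 1.387, tempeh 0.4868, pasta 0.1359.
Take 3 servings of broccoli: uses 93 kcal, +129.0 mg calcium (running total 129.0 mg).
Take 1 serving of tempeh: uses 189 kcal, +92.0 mg calcium (running total 221.0 mg).
Take 0.7621 servings of pasta: uses 157 kcal, +21.3 mg calcium (running total 242.3 mg).
Filling greedily by calcium-per-kcal is optimal for one linear limit, giving 242.3 mg.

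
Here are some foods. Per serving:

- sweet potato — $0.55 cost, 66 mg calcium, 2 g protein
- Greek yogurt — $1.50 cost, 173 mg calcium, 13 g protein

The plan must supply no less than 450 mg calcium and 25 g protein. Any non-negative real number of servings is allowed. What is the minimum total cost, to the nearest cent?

$3.84

The cheapest plan sits at a corner of the feasible region — with two constraints it uses at most two foods.
sweet potato only: max(450/66, 25/2) = 12.5 servings → $6.88.
Greek yogurt only: max(450/173, 25/13) = 2.601 servings → $3.90.
sweet potato + Greek yogurt with both tight: 2.979 servings and 1.465 servings → $3.84.
So the least-cost plan costs $3.84.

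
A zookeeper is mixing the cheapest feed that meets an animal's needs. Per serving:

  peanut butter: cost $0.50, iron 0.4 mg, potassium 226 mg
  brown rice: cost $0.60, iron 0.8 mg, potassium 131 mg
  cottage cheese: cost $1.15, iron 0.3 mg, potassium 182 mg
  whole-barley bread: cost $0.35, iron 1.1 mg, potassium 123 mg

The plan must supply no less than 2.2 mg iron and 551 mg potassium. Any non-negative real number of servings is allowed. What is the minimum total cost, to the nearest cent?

A basic optimal solution has at most two foods positive. Try each food alone and each pair with both targets met exactly.
peanut butter only: max(2.2/0.4, 551/226) = 5.5 servings → $2.75.
brown rice only: max(2.2/0.8, 551/131) = 4.206 servings → $2.52.
cottage cheese only: max(2.2/0.3, 551/182) = 7.333 servings → $8.43.
whole-barley bread only: max(2.2/1.1, 551/123) = 4.48 servings → $1.57.
peanut butter + brown rice with both tight: 1.188 servings and 2.156 servings → $1.89.
peanut butter + cottage cheese: intersection lies outside the first quadrant.
peanut butter + whole-barley bread with both tight: 1.683 servings and 1.388 servings → $1.33.
brown rice + cottage cheese with both tight: 2.212 servings and 1.436 servings → $2.98.
brown rice + whole-barley bread: intersection lies outside the first quadrant.
cottage cheese + whole-barley bread with both tight: 2.055 servings and 1.44 servings → $2.87.
Cheapest feasible corner: $1.33.

$1.33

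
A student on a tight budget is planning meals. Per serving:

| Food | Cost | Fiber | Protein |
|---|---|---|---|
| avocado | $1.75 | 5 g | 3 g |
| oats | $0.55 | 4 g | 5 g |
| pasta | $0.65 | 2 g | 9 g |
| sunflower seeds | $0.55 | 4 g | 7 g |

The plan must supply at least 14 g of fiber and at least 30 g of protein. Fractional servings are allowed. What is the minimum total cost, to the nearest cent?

This is a tiny linear program; its minimum lies at a vertex of the feasible set. List the vertices and price them.
avocado only: max(14/5, 30/3) = 10 servings → $17.50.
oats only: max(14/4, 30/5) = 6 servings → $3.30.
pasta only: max(14/2, 30/9) = 7 servings → $4.55.
sunflower seeds only: max(14/4, 30/7) = 4.286 servings → $2.36.
avocado + oats: the both-tight solution has a negative serving — not a feasible corner.
avocado + pasta with both tight: 1.692 servings and 2.769 servings → $4.76.
avocado + sunflower seeds: the both-tight solution has a negative serving — not a feasible corner.
oats + pasta with both tight: 2.538 servings and 1.923 servings → $2.65.
oats + sunflower seeds with both targets exact would need a negative amount; discard.
pasta + sunflower seeds with both tight: 1 serving and 3 servings → $2.30.
The minimum over all feasible corners is $2.30.

$2.30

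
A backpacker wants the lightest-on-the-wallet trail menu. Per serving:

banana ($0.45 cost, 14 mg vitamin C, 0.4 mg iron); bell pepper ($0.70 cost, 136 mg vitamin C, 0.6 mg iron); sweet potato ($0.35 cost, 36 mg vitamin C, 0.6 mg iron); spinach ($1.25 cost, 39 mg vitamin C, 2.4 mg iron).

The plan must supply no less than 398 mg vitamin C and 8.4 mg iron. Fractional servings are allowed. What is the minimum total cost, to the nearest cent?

$4.75

An LP optimum is at a vertex; with two nutrient constraints at most two foods are used. Check each candidate.
banana only: max(398/14, 8.4/0.4) = 28.43 servings → $12.79.
bell pepper only: max(398/136, 8.4/0.6) = 14 servings → $9.80.
sweet potato only: max(398/36, 8.4/0.6) = 14 servings → $4.90.
spinach only: max(398/39, 8.4/2.4) = 10.21 servings → $12.76.
banana + bell pepper with both tight: 19.64 servings and 0.9043 servings → $9.47.
banana + sweet potato with both tight: 10.6 servings and 6.933 servings → $7.20.
banana + spinach with both targets exact would need a negative amount; discard.
bell pepper + sweet potato with both targets exact would need a negative amount; discard.
bell pepper + spinach with both tight: 2.071 servings and 2.982 servings → $5.18.
sweet potato + spinach with both tight: 9.962 servings and 1.01 servings → $4.75.
The minimum over all feasible corners is $4.75.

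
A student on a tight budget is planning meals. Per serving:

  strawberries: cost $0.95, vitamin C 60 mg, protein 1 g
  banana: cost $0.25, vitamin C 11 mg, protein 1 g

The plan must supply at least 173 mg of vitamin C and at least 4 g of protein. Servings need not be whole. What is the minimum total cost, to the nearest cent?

$2.84

Two binding constraints pin down two serving amounts, so the optimal mix uses at most two foods. The candidates are each food alone (scaled to the tighter of vitamin C/protein) and each pair with both constraints tight.
strawberries only: max(173/60, 4/1) = 4 servings → $3.80.
banana only: max(173/11, 4/1) = 15.73 servings → $3.93.
strawberries + banana with both tight: 2.633 servings and 1.367 servings → $2.84.
The minimum over all feasible corners is $2.84.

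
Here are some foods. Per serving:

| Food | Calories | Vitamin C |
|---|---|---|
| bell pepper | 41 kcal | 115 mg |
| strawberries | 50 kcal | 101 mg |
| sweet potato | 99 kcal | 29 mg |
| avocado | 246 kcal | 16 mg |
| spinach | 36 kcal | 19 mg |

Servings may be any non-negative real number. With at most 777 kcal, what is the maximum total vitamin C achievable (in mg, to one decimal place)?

2179.4 mg

Vitamin C per kcal: bell pepper 2.805, strawberries 2.02, spinach 0.5278, sweet potato 0.2929, avocado 0.06504.
With no serving limits, spend the whole calories allowance on bell pepper: 777 kcal / 41 kcal × 115 mg = 2179.4 mg.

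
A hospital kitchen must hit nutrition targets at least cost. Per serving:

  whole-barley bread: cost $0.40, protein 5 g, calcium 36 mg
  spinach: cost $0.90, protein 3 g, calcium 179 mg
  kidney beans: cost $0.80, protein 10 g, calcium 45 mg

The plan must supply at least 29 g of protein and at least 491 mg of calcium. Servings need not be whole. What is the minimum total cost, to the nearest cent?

$3.50

For a min-cost LP with two ≥-constraints, a basic feasible solution has at most two positive variables.
whole-barley bread only: max(29/5, 491/36) = 13.64 servings → $5.46.
spinach only: max(29/3, 491/179) = 9.667 servings → $8.70.
kidney beans only: max(29/10, 491/45) = 10.91 servings → $8.73.
whole-barley bread + spinach with both tight: 4.724 servings and 1.793 servings → $3.50.
whole-barley bread + kidney beans: the both-tight solution has a negative serving — not a feasible corner.
spinach + kidney beans with both tight: 2.178 servings and 2.247 servings → $3.76.
So the least-cost plan costs $3.50.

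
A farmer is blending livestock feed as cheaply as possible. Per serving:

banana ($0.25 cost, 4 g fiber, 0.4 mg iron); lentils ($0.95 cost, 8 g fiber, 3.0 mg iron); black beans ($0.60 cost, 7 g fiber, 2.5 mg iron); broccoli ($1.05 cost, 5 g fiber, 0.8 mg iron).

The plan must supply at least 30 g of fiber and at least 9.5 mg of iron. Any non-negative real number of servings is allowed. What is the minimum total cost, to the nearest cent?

$2.46

With two linear requirements the optimum uses one or two foods; enumerate the corners.
banana only: max(30/4, 9.5/0.4) = 23.75 servings → $5.94.
lentils only: max(30/8, 9.5/3.0) = 3.75 servings → $3.56.
black beans only: max(30/7, 9.5/2.5) = 4.286 servings → $2.57.
broccoli only: max(30/5, 9.5/0.8) = 11.88 servings → $12.47.
banana + lentils with both tight: 1.591 servings and 2.955 servings → $3.20.
banana + black beans with both tight: 1.181 servings and 3.611 servings → $2.46.
banana + broccoli with both targets exact would need a negative amount; discard.
lentils + black beans: the both-tight solution has a negative serving — not a feasible corner.
lentils + broccoli with both tight: 2.733 servings and 1.628 servings → $4.31.
black beans + broccoli with both tight: 3.406 servings and 1.232 servings → $3.34.
The minimum over all feasible corners is $2.46.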